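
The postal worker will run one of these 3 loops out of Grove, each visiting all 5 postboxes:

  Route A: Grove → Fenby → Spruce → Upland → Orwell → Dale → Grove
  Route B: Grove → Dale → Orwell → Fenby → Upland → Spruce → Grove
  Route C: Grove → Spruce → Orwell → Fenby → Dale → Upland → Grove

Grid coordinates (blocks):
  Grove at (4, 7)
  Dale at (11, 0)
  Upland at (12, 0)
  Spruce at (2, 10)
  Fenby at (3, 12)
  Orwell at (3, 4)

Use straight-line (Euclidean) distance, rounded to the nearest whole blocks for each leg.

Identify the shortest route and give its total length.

44 blocks — Route C is the shortest.

Route A: 5 + 2 + 14 + 10 + 9 + 10 = 50
Route B: 10 + 9 + 8 + 15 + 14 + 4 = 60
Route C: 4 + 6 + 8 + 14 + 1 + 11 = 44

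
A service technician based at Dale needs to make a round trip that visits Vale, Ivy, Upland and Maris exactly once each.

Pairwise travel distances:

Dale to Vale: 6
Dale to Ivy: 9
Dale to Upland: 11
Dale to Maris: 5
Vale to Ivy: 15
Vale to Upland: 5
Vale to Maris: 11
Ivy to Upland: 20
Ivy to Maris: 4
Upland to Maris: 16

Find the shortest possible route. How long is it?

Minimum total distance: 40.

There are 12 distinct closed tours to check (reversals are equivalent).
Dale - Vale - Ivy - Upland - Maris - Dale: 6+15+20+16+5 = 62
Dale - Vale - Ivy - Maris - Upland - Dale: 6+15+4+16+11 = 52
Dale - Vale - Upland - Ivy - Maris - Dale: 6+5+20+4+5 = 40
Dale - Vale - Upland - Maris - Ivy - Dale: 6+5+16+4+9 = 40
Dale - Vale - Maris - Ivy - Upland - Dale: 6+11+4+20+11 = 52
Dale - Vale - Maris - Upland - Ivy - Dale: 6+11+16+20+9 = 62
Dale - Ivy - Vale - Upland - Maris - Dale: 9+15+5+16+5 = 50
Dale - Ivy - Vale - Maris - Upland - Dale: 9+15+11+16+11 = 62
Dale - Ivy - Upland - Vale - Maris - Dale: 9+20+5+11+5 = 50
Dale - Ivy - Maris - Vale - Upland - Dale: 9+4+11+5+11 = 40
Dale - Upland - Vale - Ivy - Maris - Dale: 11+5+15+4+5 = 40
Dale - Upland - Ivy - Vale - Maris - Dale: 11+20+15+11+5 = 62
The minimum is 40.
One optimal route: Dale → Vale → Upland → Ivy → Maris → Dale (or its reverse).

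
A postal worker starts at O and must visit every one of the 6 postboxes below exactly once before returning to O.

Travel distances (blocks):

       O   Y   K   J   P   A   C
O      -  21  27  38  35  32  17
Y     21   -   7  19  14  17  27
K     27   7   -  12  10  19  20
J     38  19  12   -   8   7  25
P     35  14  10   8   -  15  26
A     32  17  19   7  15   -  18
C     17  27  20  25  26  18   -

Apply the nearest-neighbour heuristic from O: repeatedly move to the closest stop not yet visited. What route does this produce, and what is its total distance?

Total distance 88 blocks via the nearest-neighbour route O → C → A → J → P → K → Y → O.

From O: distances to unvisited — C=17, Y=21, K=27, A=32, P=35, J=38. Nearest is C (17).
From C: distances to unvisited — A=18, K=20, J=25, P=26, Y=27. Nearest is A (18).
From A: distances to unvisited — J=7, P=15, Y=17, K=19. Nearest is J (7).
From J: distances to unvisited — P=8, K=12, Y=19. Nearest is P (8).
From P: distances to unvisited — K=10, Y=14. Nearest is K (10).
From K: distances to unvisited — Y=7. Nearest is Y (7).
Return Y→O: 21.
Total = 17 + 18 + 7 + 8 + 10 + 7 + 21 = 88.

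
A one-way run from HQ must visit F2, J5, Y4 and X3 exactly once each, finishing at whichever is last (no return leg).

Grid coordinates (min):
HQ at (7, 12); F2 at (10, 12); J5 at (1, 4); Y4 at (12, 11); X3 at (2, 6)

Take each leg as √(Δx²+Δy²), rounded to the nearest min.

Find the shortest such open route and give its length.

There are 4! = 24 possible orderings.
HQ→F2→J5→Y4→X3: 3+12+13+11 = 39
HQ→F2→J5→X3→Y4: 3+12+2+11 = 28
HQ→F2→Y4→J5→X3: 3+2+13+2 = 20
HQ→F2→Y4→X3→J5: 3+2+11+2 = 18
HQ→F2→X3→J5→Y4: 3+10+2+13 = 28
HQ→F2→X3→Y4→J5: 3+10+11+13 = 37
HQ→J5→F2→Y4→X3: 10+12+2+11 = 35
HQ→J5→F2→X3→Y4: 10+12+10+11 = 43
HQ→J5→Y4→F2→X3: 10+13+2+10 = 35
HQ→J5→Y4→X3→F2: 10+13+11+10 = 44
HQ→J5→X3→F2→Y4: 10+2+10+2 = 24
HQ→J5→X3→Y4→F2: 10+2+11+2 = 25
HQ→Y4→F2→J5→X3: 5+2+12+2 = 21
HQ→Y4→F2→X3→J5: 5+2+10+2 = 19
… (10 more)
The minimum is 18.
One shortest path: HQ → F2 → Y4 → X3 → J5.

18 min — the minimum one-way total.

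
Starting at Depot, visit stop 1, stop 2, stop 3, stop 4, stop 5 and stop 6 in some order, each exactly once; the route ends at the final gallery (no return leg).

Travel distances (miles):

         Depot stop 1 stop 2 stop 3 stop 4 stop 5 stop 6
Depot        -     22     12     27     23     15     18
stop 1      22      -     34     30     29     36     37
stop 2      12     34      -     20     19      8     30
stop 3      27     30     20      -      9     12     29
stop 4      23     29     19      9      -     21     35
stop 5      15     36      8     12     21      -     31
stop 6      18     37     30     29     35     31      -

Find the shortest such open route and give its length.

106 miles — the minimum one-way total.

There are 6! = 720 possible orderings.
Depot - stop 1 - stop 2 - stop 3 - stop 4 - stop 5 - stop 6: 22+34+20+9+21+31 = 137
Depot - stop 1 - stop 2 - stop 3 - stop 4 - stop 6 - stop 5: 22+34+20+9+35+31 = 151
Depot - stop 1 - stop 2 - stop 3 - stop 5 - stop 4 - stop 6: 22+34+20+12+21+35 = 144
Depot - stop 1 - stop 2 - stop 3 - stop 5 - stop 6 - stop 4: 22+34+20+12+31+35 = 154
Depot - stop 1 - stop 2 - stop 3 - stop 6 - stop 4 - stop 5: 22+34+20+29+35+21 = 161
Depot - stop 1 - stop 2 - stop 3 - stop 6 - stop 5 - stop 4: 22+34+20+29+31+21 = 157
Depot - stop 1 - stop 2 - stop 4 - stop 3 - stop 5 - stop 6: 22+34+19+9+12+31 = 127
Depot - stop 1 - stop 2 - stop 4 - stop 3 - stop 6 - stop 5: 22+34+19+9+29+31 = 144
… (712 more)
Depot - stop 6 - stop 2 - stop 5 - stop 3 - stop 4 - stop 1: 18+30+8+12+9+29 = 106  ← best
The minimum is 106.
One shortest path: Depot → stop 6 → stop 2 → stop 5 → stop 3 → stop 4 → stop 1.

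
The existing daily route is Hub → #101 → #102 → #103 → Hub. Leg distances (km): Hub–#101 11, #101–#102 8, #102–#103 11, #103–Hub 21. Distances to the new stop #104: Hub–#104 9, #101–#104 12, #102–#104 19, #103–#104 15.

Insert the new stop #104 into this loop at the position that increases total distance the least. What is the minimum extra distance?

Minimum extra distance: 3 km, inserting #104 between #103 and Hub.

Insertion cost between consecutive stops i–j is d(i,#104) + d(#104,j) − d(i,j):
  between Hub and #101: 9 + 12 − 11 = 10
  between #101 and #102: 12 + 19 − 8 = 23
  between #102 and #103: 19 + 15 − 11 = 23
  between #103 and Hub: 15 + 9 − 21 = 3
Cheapest insertion is between #103 and Hub, adding 3.
New total = 51 + 3 = 54.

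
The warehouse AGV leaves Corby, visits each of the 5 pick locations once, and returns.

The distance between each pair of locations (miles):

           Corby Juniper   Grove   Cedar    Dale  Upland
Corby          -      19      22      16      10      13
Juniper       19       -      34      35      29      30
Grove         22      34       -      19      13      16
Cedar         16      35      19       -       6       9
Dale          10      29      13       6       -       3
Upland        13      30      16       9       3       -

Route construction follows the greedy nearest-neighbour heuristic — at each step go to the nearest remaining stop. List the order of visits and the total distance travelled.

94 miles along Corby → Dale → Upland → Cedar → Grove → Juniper → Corby.

At Corby the remaining stops are Dale 10, Upland 13, Cedar 16, Juniper 19, Grove 22; go to Dale.
At Dale the remaining stops are Upland 3, Cedar 6, Grove 13, Juniper 29; go to Upland.
At Upland the remaining stops are Cedar 9, Grove 16, Juniper 30; go to Cedar.
At Cedar the remaining stops are Grove 19, Juniper 35; go to Grove.
At Grove the remaining stops are Juniper 34; go to Juniper.
Return Juniper→Corby: 19.
Total = 10 + 3 + 9 + 19 + 34 + 19 = 94.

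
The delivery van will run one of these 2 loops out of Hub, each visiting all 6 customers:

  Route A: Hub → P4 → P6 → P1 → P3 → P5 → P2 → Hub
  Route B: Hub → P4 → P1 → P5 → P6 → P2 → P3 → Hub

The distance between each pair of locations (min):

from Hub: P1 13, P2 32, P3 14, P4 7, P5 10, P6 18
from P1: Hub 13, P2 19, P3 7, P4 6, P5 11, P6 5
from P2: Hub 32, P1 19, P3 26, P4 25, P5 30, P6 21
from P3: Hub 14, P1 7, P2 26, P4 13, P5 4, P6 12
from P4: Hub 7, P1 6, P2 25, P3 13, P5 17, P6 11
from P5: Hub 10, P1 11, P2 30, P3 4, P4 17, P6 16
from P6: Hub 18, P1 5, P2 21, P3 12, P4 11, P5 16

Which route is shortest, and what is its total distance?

96 min — Route A is the shortest.

Route A: 7 + 11 + 5 + 7 + 4 + 30 + 32 = 96
Route B: 7 + 6 + 11 + 16 + 21 + 26 + 14 = 101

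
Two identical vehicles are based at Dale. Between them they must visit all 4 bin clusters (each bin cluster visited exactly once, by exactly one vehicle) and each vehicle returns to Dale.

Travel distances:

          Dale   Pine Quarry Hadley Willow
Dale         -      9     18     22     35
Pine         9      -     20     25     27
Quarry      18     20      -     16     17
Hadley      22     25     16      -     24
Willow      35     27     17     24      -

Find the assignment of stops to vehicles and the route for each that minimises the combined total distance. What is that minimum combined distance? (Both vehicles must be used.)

99 — the smallest possible combined total.

Check every non-empty split of the stops between the two vehicles; for each half take its own optimal tour:
  {Pine} + {Quarry, Hadley, Willow}: 18 + 81 = 99
  {Quarry} + {Pine, Hadley, Willow}: 36 + 82 = 118
  {Pine, Quarry} + {Hadley, Willow}: 47 + 81 = 128
  {Hadley} + {Pine, Quarry, Willow}: 44 + 71 = 115
  {Pine, Hadley} + {Quarry, Willow}: 56 + 70 = 126
  {Quarry, Hadley} + {Pine, Willow}: 56 + 71 = 127
  … (7 splits in total)
Best: vehicle 1 Dale → Pine → Dale = 18; vehicle 2 Dale → Quarry → Willow → Hadley → Dale = 81; combined 99.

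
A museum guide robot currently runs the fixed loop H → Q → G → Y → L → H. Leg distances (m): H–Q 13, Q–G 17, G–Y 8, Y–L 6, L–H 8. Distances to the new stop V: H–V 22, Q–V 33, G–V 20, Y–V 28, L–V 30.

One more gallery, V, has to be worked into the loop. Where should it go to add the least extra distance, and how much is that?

Insertion cost between consecutive stops i–j is d(i,V) + d(V,j) − d(i,j):
  between H and Q: 22 + 33 − 13 = 42
  between Q and G: 33 + 20 − 17 = 36
  between G and Y: 20 + 28 − 8 = 40
  between Y and L: 28 + 30 − 6 = 52
  between L and H: 30 + 22 − 8 = 44
Cheapest insertion is between Q and G, adding 36.
New total = 52 + 36 = 88.

Adding 36 m by placing V on the Q–G leg.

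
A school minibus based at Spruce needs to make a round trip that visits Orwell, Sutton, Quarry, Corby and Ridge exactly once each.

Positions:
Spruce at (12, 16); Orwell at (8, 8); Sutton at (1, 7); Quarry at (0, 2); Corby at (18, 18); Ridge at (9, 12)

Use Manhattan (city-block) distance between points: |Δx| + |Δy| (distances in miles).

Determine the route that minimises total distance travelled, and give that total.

There are 60 distinct closed tours to check (reversals are equivalent).
Spruce→Orwell→Sutton→Quarry→Corby→Ridge→Spruce: 12+8+6+34+15+7 = 82
Spruce→Orwell→Sutton→Quarry→Ridge→Corby→Spruce: 12+8+6+19+15+8 = 68
Spruce→Orwell→Sutton→Corby→Quarry→Ridge→Spruce: 12+8+28+34+19+7 = 108
Spruce→Orwell→Sutton→Corby→Ridge→Quarry→Spruce: 12+8+28+15+19+26 = 108
Spruce→Orwell→Sutton→Ridge→Quarry→Corby→Spruce: 12+8+13+19+34+8 = 94
Spruce→Orwell→Sutton→Ridge→Corby→Quarry→Spruce: 12+8+13+15+34+26 = 108
Spruce→Orwell→Quarry→Sutton→Corby→Ridge→Spruce: 12+14+6+28+15+7 = 82
Spruce→Orwell→Quarry→Sutton→Ridge→Corby→Spruce: 12+14+6+13+15+8 = 68
Spruce→Orwell→Quarry→Corby→Sutton→Ridge→Spruce: 12+14+34+28+13+7 = 108
Spruce→Orwell→Quarry→Corby→Ridge→Sutton→Spruce: 12+14+34+15+13+20 = 108
Spruce→Orwell→Quarry→Ridge→Sutton→Corby→Spruce: 12+14+19+13+28+8 = 94
Spruce→Orwell→Quarry→Ridge→Corby→Sutton→Spruce: 12+14+19+15+28+20 = 108
Spruce→Orwell→Corby→Sutton→Quarry→Ridge→Spruce: 12+20+28+6+19+7 = 92
Spruce→Orwell→Corby→Sutton→Ridge→Quarry→Spruce: 12+20+28+13+19+26 = 118
… (46 more)
The minimum is 68.
One optimal route: Spruce → Orwell → Sutton → Quarry → Ridge → Corby → Spruce (or its reverse).

68 miles — the shortest possible round trip.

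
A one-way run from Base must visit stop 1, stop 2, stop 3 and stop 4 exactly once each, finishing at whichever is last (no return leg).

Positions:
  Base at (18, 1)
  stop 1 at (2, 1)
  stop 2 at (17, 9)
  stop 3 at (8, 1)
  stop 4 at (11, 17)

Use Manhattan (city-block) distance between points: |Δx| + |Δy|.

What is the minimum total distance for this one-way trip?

There are 4! = 24 possible orderings.
Base - stop 1 - stop 2 - stop 3 - stop 4: 16+23+17+19 = 75
Base - stop 1 - stop 2 - stop 4 - stop 3: 16+23+14+19 = 72
Base - stop 1 - stop 3 - stop 2 - stop 4: 16+6+17+14 = 53
Base - stop 1 - stop 3 - stop 4 - stop 2: 16+6+19+14 = 55
Base - stop 1 - stop 4 - stop 2 - stop 3: 16+25+14+17 = 72
Base - stop 1 - stop 4 - stop 3 - stop 2: 16+25+19+17 = 77
Base - stop 2 - stop 1 - stop 3 - stop 4: 9+23+6+19 = 57
Base - stop 2 - stop 1 - stop 4 - stop 3: 9+23+25+19 = 76
Base - stop 2 - stop 3 - stop 1 - stop 4: 9+17+6+25 = 57
Base - stop 2 - stop 3 - stop 4 - stop 1: 9+17+19+25 = 70
Base - stop 2 - stop 4 - stop 1 - stop 3: 9+14+25+6 = 54
Base - stop 2 - stop 4 - stop 3 - stop 1: 9+14+19+6 = 48
Base - stop 3 - stop 1 - stop 2 - stop 4: 10+6+23+14 = 53
Base - stop 3 - stop 1 - stop 4 - stop 2: 10+6+25+14 = 55
… (10 more)
The minimum is 48.
One shortest path: Base → stop 2 → stop 4 → stop 3 → stop 1.

Shortest open route: 48.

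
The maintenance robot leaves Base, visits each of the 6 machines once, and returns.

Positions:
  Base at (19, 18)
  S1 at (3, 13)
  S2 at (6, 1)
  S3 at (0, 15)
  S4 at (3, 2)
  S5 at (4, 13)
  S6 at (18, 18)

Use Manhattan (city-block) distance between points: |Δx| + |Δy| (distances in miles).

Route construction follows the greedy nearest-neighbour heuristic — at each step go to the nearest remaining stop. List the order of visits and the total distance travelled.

At Base the remaining stops are S6 1, S5 20, S1 21, S3 22, S2 30, S4 32; go to S6.
At S6 the remaining stops are S5 19, S1 20, S3 21, S2 29, S4 31; go to S5.
At S5 the remaining stops are S1 1, S3 6, S4 12, S2 14; go to S1.
At S1 the remaining stops are S3 5, S4 11, S2 15; go to S3.
At S3 the remaining stops are S4 16, S2 20; go to S4.
At S4 the remaining stops are S2 4; go to S2.
Return S2→Base: 30.
Total = 1 + 19 + 1 + 5 + 16 + 4 + 30 = 76.

Nearest-neighbour total = 76 miles; route Base → S6 → S5 → S1 → S3 → S4 → S2 → Base.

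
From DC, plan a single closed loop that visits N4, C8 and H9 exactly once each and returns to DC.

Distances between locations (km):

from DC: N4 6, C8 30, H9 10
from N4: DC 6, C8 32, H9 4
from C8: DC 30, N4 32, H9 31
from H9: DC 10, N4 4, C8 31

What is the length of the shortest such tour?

With 3 stops there are 3!/2 = 3 distinct round trips (a route and its reverse cost the same).
DC → N4 → C8 → H9 → DC: 6+32+31+10 = 79
DC → N4 → H9 → C8 → DC: 6+4+31+30 = 71
DC → C8 → N4 → H9 → DC: 30+32+4+10 = 76
The minimum is 71.
One optimal route: DC → N4 → H9 → C8 → DC (or its reverse).

Shortest round trip = 71 km.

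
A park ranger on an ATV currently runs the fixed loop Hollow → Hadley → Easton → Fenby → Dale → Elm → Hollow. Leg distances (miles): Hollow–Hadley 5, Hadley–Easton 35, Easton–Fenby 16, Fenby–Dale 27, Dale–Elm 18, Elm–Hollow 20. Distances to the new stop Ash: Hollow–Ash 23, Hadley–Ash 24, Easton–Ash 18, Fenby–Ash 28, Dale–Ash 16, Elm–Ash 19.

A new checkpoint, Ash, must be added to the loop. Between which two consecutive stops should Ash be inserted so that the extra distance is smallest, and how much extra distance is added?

Insertion cost between consecutive stops i–j is d(i,Ash) + d(Ash,j) − d(i,j):
  between Hollow and Hadley: 23 + 24 − 5 = 42
  between Hadley and Easton: 24 + 18 − 35 = 7
  between Easton and Fenby: 18 + 28 − 16 = 30
  between Fenby and Dale: 28 + 16 − 27 = 17
  between Dale and Elm: 16 + 19 − 18 = 17
  between Elm and Hollow: 19 + 23 − 20 = 22
Cheapest insertion is between Hadley and Easton, adding 7.
New total = 121 + 7 = 128.

+7 miles — insert Ash between Hadley and Easton.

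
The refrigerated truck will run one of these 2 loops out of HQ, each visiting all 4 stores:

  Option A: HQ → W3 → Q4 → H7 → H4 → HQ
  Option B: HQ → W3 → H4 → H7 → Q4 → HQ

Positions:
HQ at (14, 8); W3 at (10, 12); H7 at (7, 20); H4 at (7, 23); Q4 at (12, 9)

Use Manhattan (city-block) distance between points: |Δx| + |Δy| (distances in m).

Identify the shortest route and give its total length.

Shortest is Option B, total 44 m.

Option A: 8 + 5 + 16 + 3 + 22 = 54
Option B: 8 + 14 + 3 + 16 + 3 = 44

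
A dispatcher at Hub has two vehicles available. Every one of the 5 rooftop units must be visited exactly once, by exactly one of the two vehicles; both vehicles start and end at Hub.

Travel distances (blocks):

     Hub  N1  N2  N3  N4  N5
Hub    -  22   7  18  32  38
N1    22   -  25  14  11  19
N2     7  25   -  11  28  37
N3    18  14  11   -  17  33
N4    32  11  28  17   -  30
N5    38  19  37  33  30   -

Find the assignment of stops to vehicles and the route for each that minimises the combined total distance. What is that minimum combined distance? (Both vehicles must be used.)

Try each way of splitting the stops between the two vehicles (each non-empty) and, for each split, find the best tour for each vehicle:
  {N1} + {N2, N3, N4, N5}: 44 + 103 = 147
  {N2} + {N1, N3, N4, N5}: 14 + 103 = 117
  {N1, N2} + {N3, N4, N5}: 54 + 103 = 157
  {N3} + {N1, N2, N4, N5}: 36 + 103 = 139
  {N1, N3} + {N2, N4, N5}: 54 + 103 = 157
  {N2, N3} + {N1, N4, N5}: 36 + 100 = 136
  … (15 splits in total)
Best: vehicle 1 Hub → N2 → Hub = 14; vehicle 2 Hub → N3 → N4 → N1 → N5 → Hub = 103; combined 117.

117 blocks — the smallest possible combined total.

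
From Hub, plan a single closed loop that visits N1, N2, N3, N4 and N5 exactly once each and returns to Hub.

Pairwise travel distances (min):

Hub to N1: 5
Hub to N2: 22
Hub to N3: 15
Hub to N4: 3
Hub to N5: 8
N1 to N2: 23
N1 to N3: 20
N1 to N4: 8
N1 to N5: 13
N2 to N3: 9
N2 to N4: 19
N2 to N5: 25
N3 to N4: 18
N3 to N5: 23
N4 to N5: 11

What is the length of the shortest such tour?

72 min — the shortest possible round trip.

There are 60 distinct closed tours to check (reversals are equivalent).
Hub - N1 - N2 - N3 - N4 - N5 - Hub: 5+23+9+18+11+8 = 74
Hub - N1 - N2 - N3 - N5 - N4 - Hub: 5+23+9+23+11+3 = 74
Hub - N1 - N2 - N4 - N3 - N5 - Hub: 5+23+19+18+23+8 = 96
Hub - N1 - N2 - N4 - N5 - N3 - Hub: 5+23+19+11+23+15 = 96
Hub - N1 - N2 - N5 - N3 - N4 - Hub: 5+23+25+23+18+3 = 97
Hub - N1 - N2 - N5 - N4 - N3 - Hub: 5+23+25+11+18+15 = 97
Hub - N1 - N3 - N2 - N4 - N5 - Hub: 5+20+9+19+11+8 = 72
Hub - N1 - N3 - N2 - N5 - N4 - Hub: 5+20+9+25+11+3 = 73
Hub - N1 - N3 - N4 - N2 - N5 - Hub: 5+20+18+19+25+8 = 95
Hub - N1 - N3 - N4 - N5 - N2 - Hub: 5+20+18+11+25+22 = 101
Hub - N1 - N3 - N5 - N2 - N4 - Hub: 5+20+23+25+19+3 = 95
Hub - N1 - N3 - N5 - N4 - N2 - Hub: 5+20+23+11+19+22 = 100
Hub - N1 - N4 - N2 - N3 - N5 - Hub: 5+8+19+9+23+8 = 72
Hub - N1 - N4 - N2 - N5 - N3 - Hub: 5+8+19+25+23+15 = 95
… (46 more)
The minimum is 72.
One optimal route: Hub → N1 → N3 → N2 → N4 → N5 → Hub (or its reverse).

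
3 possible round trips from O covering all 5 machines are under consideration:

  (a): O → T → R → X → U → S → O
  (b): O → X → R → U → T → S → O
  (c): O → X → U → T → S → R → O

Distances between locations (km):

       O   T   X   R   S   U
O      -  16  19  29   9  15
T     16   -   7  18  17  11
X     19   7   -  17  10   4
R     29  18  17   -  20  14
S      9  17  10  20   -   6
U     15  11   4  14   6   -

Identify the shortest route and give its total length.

70 km — (a) is the shortest.

(a): 16 + 18 + 17 + 4 + 6 + 9 = 70
(b): 19 + 17 + 14 + 11 + 17 + 9 = 87
(c): 19 + 4 + 11 + 17 + 20 + 29 = 100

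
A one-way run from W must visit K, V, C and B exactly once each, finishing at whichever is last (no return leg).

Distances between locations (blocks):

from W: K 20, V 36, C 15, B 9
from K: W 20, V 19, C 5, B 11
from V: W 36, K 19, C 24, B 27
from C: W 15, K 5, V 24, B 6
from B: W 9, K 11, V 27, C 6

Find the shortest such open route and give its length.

There are 4! = 24 possible orderings.
W→K→V→C→B: 20+19+24+6 = 69
W→K→V→B→C: 20+19+27+6 = 72
W→K→C→V→B: 20+5+24+27 = 76
W→K→C→B→V: 20+5+6+27 = 58
W→K→B→V→C: 20+11+27+24 = 82
W→K→B→C→V: 20+11+6+24 = 61
W→V→K→C→B: 36+19+5+6 = 66
W→V→K→B→C: 36+19+11+6 = 72
W→V→C→K→B: 36+24+5+11 = 76
W→V→C→B→K: 36+24+6+11 = 77
W→V→B→K→C: 36+27+11+5 = 79
W→V→B→C→K: 36+27+6+5 = 74
W→C→K→V→B: 15+5+19+27 = 66
W→C→K→B→V: 15+5+11+27 = 58
… (10 more)
W→B→C→K→V: 9+6+5+19 = 39  ← best
The minimum is 39.
One shortest path: W → B → C → K → V.

Shortest open route: 39 blocks.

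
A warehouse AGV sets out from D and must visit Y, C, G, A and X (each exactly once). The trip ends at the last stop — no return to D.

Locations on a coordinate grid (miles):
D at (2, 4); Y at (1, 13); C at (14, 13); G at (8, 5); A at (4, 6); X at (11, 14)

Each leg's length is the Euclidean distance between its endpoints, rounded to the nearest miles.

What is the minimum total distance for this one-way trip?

There are 5! = 120 possible orderings.
D - Y - C - G - A - X: 9+13+10+4+11 = 47
D - Y - C - G - X - A: 9+13+10+9+11 = 52
D - Y - C - A - G - X: 9+13+12+4+9 = 47
D - Y - C - A - X - G: 9+13+12+11+9 = 54
D - Y - C - X - G - A: 9+13+3+9+4 = 38
D - Y - C - X - A - G: 9+13+3+11+4 = 40
D - Y - G - C - A - X: 9+11+10+12+11 = 53
D - Y - G - C - X - A: 9+11+10+3+11 = 44
D - Y - G - A - C - X: 9+11+4+12+3 = 39
D - Y - G - A - X - C: 9+11+4+11+3 = 38
D - Y - G - X - C - A: 9+11+9+3+12 = 44
D - Y - G - X - A - C: 9+11+9+11+12 = 52
D - Y - A - C - G - X: 9+8+12+10+9 = 48
D - Y - A - C - X - G: 9+8+12+3+9 = 41
… (106 more)
D - A - G - C - X - Y: 3+4+10+3+10 = 30  ← best
The minimum is 30.
One shortest path: D → A → G → C → X → Y.

30 miles — the minimum one-way total.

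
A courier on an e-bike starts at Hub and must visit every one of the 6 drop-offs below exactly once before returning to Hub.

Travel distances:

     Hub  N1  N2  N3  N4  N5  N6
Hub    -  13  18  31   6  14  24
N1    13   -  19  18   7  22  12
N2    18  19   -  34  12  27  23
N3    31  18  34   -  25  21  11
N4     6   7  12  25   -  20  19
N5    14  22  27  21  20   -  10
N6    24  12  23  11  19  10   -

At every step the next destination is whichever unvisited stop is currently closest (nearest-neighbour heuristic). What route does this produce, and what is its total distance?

Total distance 108 via the nearest-neighbour route Hub → N4 → N1 → N6 → N5 → N3 → N2 → Hub.

Hub → [N4:6 / N1:13 / N5:14 / N2:18 / N6:24 / N3:31] → N4 (6)
N4 → [N1:7 / N2:12 / N6:19 / N5:20 / N3:25] → N1 (7)
N1 → [N6:12 / N3:18 / N2:19 / N5:22] → N6 (12)
N6 → [N5:10 / N3:11 / N2:23] → N5 (10)
N5 → [N3:21 / N2:27] → N3 (21)
N3 → [N2:34] → N2 (34)
Return N2→Hub: 18.
Total = 6 + 7 + 12 + 10 + 21 + 34 + 18 = 108.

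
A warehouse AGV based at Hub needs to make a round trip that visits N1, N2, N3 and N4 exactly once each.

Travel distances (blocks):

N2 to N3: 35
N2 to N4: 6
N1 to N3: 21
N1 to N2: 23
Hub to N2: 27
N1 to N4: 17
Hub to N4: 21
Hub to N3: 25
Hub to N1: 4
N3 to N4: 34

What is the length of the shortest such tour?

Shortest round trip = 87 blocks.

Hub→N1→N2→N3→N4→Hub: 4+23+35+34+21 = 117
Hub→N1→N2→N4→N3→Hub: 4+23+6+34+25 = 92
Hub→N1→N3→N2→N4→Hub: 4+21+35+6+21 = 87
Hub→N1→N3→N4→N2→Hub: 4+21+34+6+27 = 92
Hub→N1→N4→N2→N3→Hub: 4+17+6+35+25 = 87
Hub→N1→N4→N3→N2→Hub: 4+17+34+35+27 = 117
Hub→N2→N1→N3→N4→Hub: 27+23+21+34+21 = 126
Hub→N2→N1→N4→N3→Hub: 27+23+17+34+25 = 126
Hub→N2→N3→N1→N4→Hub: 27+35+21+17+21 = 121
Hub→N2→N4→N1→N3→Hub: 27+6+17+21+25 = 96
Hub→N3→N1→N2→N4→Hub: 25+21+23+6+21 = 96
Hub→N3→N2→N1→N4→Hub: 25+35+23+17+21 = 121
The minimum is 87.
One optimal route: Hub → N1 → N3 → N2 → N4 → Hub (or its reverse).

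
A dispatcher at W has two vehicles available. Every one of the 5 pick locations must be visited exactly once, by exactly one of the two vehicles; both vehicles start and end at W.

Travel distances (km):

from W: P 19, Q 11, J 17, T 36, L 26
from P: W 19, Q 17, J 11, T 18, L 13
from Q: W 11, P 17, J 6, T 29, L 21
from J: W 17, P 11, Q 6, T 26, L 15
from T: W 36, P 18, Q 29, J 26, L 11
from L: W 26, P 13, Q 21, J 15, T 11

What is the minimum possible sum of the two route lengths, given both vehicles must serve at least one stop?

102 km — the smallest possible combined total.

Check every non-empty split of the stops between the two vehicles; for each half take its own optimal tour:
  {P} + {Q, J, T, L}: 38 + 79 = 117
  {Q} + {P, J, T, L}: 22 + 80 = 102
  {P, Q} + {J, T, L}: 47 + 79 = 126
  {J} + {P, Q, T, L}: 34 + 80 = 114
  {P, J} + {Q, T, L}: 47 + 77 = 124
  {Q, J} + {P, T, L}: 34 + 74 = 108
  … (15 splits in total)
Best: vehicle 1 W → Q → W = 22; vehicle 2 W → P → T → L → J → W = 80; combined 102.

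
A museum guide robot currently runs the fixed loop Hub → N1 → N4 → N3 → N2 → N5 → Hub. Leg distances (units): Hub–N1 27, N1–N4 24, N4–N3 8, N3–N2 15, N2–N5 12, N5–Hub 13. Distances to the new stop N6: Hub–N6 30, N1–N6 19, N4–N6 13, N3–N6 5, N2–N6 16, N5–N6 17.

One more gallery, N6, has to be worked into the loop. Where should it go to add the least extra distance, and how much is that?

Insertion cost between consecutive stops i–j is d(i,N6) + d(N6,j) − d(i,j):
  between Hub and N1: 30 + 19 − 27 = 22
  between N1 and N4: 19 + 13 − 24 = 8
  between N4 and N3: 13 + 5 − 8 = 10
  between N3 and N2: 5 + 16 − 15 = 6
  between N2 and N5: 16 + 17 − 12 = 21
  between N5 and Hub: 17 + 30 − 13 = 34
Cheapest insertion is between N3 and N2, adding 6.
New total = 99 + 6 = 105.

Adding 6 by placing N6 on the N3–N2 leg.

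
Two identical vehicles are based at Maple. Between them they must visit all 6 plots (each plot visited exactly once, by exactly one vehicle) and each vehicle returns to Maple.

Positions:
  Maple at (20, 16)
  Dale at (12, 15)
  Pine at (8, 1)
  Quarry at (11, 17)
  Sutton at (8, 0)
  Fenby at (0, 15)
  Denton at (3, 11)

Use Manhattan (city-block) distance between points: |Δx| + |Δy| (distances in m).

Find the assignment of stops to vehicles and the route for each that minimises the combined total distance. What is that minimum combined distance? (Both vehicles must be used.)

Try each way of splitting the stops between the two vehicles (each non-empty) and, for each split, find the best tour for each vehicle:
  {Dale} + {Pine, Quarry, Sutton, Fenby, Denton}: 18 + 74 = 92
  {Pine} + {Dale, Quarry, Sutton, Fenby, Denton}: 54 + 74 = 128
  {Dale, Pine} + {Quarry, Sutton, Fenby, Denton}: 54 + 74 = 128
  {Quarry} + {Dale, Pine, Sutton, Fenby, Denton}: 20 + 72 = 92
  {Dale, Quarry} + {Pine, Sutton, Fenby, Denton}: 22 + 72 = 94
  {Pine, Quarry} + {Dale, Sutton, Fenby, Denton}: 56 + 72 = 128
  … (31 splits in total)
Best: vehicle 1 Maple → Dale → Maple = 18; vehicle 2 Maple → Pine → Sutton → Denton → Fenby → Quarry → Maple = 74; combined 92.

Minimum combined distance: 92 m.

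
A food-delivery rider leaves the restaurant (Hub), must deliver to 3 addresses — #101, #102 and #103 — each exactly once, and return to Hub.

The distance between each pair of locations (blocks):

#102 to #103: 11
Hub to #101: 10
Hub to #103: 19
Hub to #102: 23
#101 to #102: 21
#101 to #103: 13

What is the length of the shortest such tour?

Minimum total distance: 57 blocks.

With 3 stops there are 3!/2 = 3 distinct round trips (a route and its reverse cost the same).
Hub → #101 → #102 → #103 → Hub: 10+21+11+19 = 61
Hub → #101 → #103 → #102 → Hub: 10+13+11+23 = 57
Hub → #102 → #101 → #103 → Hub: 23+21+13+19 = 76
The minimum is 57.
One optimal route: Hub → #101 → #103 → #102 → Hub (or its reverse).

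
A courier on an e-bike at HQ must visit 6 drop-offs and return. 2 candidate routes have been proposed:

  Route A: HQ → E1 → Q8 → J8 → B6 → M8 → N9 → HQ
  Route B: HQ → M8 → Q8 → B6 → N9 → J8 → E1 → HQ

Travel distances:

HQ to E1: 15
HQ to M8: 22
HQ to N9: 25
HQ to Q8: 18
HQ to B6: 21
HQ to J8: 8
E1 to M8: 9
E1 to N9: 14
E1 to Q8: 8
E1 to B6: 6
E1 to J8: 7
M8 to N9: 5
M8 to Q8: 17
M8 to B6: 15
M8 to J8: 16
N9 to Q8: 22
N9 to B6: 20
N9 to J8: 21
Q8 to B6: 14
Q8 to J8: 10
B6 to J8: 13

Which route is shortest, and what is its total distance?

Route A: 15 + 8 + 10 + 13 + 15 + 5 + 25 = 91
Route B: 22 + 17 + 14 + 20 + 21 + 7 + 15 = 116

Shortest is Route A, total 91.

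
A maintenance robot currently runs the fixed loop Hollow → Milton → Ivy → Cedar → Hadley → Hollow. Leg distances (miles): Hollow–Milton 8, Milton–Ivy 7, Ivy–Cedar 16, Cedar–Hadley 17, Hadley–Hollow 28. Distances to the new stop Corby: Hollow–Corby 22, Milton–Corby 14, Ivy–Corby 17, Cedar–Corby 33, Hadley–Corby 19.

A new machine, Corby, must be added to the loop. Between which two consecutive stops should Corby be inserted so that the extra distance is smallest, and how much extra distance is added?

+13 miles — insert Corby between Hadley and Hollow.

Insertion cost between consecutive stops i–j is d(i,Corby) + d(Corby,j) − d(i,j):
  between Hollow and Milton: 22 + 14 − 8 = 28
  between Milton and Ivy: 14 + 17 − 7 = 24
  between Ivy and Cedar: 17 + 33 − 16 = 34
  between Cedar and Hadley: 33 + 19 − 17 = 35
  between Hadley and Hollow: 19 + 22 − 28 = 13
Cheapest insertion is between Hadley and Hollow, adding 13.
New total = 76 + 13 = 89.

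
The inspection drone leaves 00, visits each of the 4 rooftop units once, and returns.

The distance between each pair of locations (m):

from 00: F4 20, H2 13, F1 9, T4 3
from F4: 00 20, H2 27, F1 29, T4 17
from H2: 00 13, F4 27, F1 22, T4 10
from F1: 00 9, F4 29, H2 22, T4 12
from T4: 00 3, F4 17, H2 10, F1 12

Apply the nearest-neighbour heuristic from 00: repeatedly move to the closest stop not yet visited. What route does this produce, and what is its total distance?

Total distance 84 m via the nearest-neighbour route 00 → T4 → H2 → F1 → F4 → 00.

00 → [T4:3 / F1:9 / H2:13 / F4:20] → T4 (3)
T4 → [H2:10 / F1:12 / F4:17] → H2 (10)
H2 → [F1:22 / F4:27] → F1 (22)
F1 → [F4:29] → F4 (29)
Return F4→00: 20.
Total = 3 + 10 + 22 + 29 + 20 = 84.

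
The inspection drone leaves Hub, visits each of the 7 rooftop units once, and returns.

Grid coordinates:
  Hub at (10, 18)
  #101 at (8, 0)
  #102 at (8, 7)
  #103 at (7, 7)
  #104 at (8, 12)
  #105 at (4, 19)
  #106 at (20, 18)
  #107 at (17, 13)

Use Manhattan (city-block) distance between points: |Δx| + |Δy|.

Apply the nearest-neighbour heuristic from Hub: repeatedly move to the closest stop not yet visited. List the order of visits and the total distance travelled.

Hub → [#105:7 / #104:8 / #106:10 / #107:12 / #102:13 / #103:14 / #101:20] → #105 (7)
#105 → [#104:11 / #103:15 / #102:16 / #106:17 / #107:19 / #101:23] → #104 (11)
#104 → [#102:5 / #103:6 / #107:10 / #101:12 / #106:18] → #102 (5)
#102 → [#103:1 / #101:7 / #107:15 / #106:23] → #103 (1)
#103 → [#101:8 / #107:16 / #106:24] → #101 (8)
#101 → [#107:22 / #106:30] → #107 (22)
#107 → [#106:8] → #106 (8)
Return #106→Hub: 10.
Total = 7 + 11 + 5 + 1 + 8 + 22 + 8 + 10 = 72.

Nearest-neighbour total = 72; route Hub → #105 → #104 → #102 → #103 → #101 → #107 → #106 → Hub.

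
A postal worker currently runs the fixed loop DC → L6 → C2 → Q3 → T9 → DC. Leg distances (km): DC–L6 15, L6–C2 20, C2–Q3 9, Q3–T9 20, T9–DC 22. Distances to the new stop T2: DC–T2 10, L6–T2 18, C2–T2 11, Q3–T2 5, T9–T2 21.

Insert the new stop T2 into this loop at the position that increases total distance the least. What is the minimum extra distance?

Minimum extra distance: 6 km, inserting T2 between Q3 and T9.

Insertion cost between consecutive stops i–j is d(i,T2) + d(T2,j) − d(i,j):
  between DC and L6: 10 + 18 − 15 = 13
  between L6 and C2: 18 + 11 − 20 = 9
  between C2 and Q3: 11 + 5 − 9 = 7
  between Q3 and T9: 5 + 21 − 20 = 6
  between T9 and DC: 21 + 10 − 22 = 9
Cheapest insertion is between Q3 and T9, adding 6.
New total = 86 + 6 = 92.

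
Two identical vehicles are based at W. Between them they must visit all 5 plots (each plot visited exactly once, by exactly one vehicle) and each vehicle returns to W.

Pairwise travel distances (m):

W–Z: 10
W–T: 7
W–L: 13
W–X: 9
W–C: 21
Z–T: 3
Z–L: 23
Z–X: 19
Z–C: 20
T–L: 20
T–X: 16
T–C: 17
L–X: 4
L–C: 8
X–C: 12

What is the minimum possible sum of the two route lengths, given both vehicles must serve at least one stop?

There are 2^4 − 1 = 15 ways to divide the 5 stops into two non-empty groups. For each, the best each vehicle can do is its own shortest tour through its group:
  {Z} + {T, L, X, C}: 20 + 45 = 65
  {T} + {Z, L, X, C}: 14 + 51 = 65
  {Z, T} + {L, X, C}: 20 + 42 = 62
  {L} + {Z, T, X, C}: 26 + 51 = 77
  {Z, L} + {T, X, C}: 46 + 45 = 91
  {T, L} + {Z, X, C}: 40 + 51 = 91
  … (15 splits in total)
Best: vehicle 1 W → Z → T → W = 20; vehicle 2 W → L → C → X → W = 42; combined 62.

Minimum combined distance: 62 m.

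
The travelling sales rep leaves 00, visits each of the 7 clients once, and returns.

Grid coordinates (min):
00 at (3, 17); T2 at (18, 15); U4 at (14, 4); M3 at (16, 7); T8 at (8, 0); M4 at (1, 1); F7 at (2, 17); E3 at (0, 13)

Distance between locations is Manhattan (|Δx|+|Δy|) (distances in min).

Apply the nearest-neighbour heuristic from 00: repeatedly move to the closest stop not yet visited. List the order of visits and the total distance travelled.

70 min along 00 → F7 → E3 → M4 → T8 → U4 → M3 → T2 → 00.

At 00 the remaining stops are F7 1, E3 7, T2 17, M4 18, T8 22, M3 23, U4 24; go to F7.
At F7 the remaining stops are E3 6, M4 17, T2 18, T8 23, M3 24, U4 25; go to E3.
At E3 the remaining stops are M4 13, T2 20, T8 21, M3 22, U4 23; go to M4.
At M4 the remaining stops are T8 8, U4 16, M3 21, T2 31; go to T8.
At T8 the remaining stops are U4 10, M3 15, T2 25; go to U4.
At U4 the remaining stops are M3 5, T2 15; go to M3.
At M3 the remaining stops are T2 10; go to T2.
Return T2→00: 17.
Total = 1 + 6 + 13 + 8 + 10 + 5 + 10 + 17 = 70.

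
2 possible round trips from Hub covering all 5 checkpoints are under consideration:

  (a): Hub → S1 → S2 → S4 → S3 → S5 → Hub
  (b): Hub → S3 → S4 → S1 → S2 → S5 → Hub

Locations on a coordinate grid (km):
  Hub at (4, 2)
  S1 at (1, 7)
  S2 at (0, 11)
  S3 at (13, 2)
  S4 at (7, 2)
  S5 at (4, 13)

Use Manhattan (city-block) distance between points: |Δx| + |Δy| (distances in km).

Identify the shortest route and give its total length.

Shortest is (b), total 48 km.

(a): 8 + 5 + 16 + 6 + 20 + 11 = 66
(b): 9 + 6 + 11 + 5 + 6 + 11 = 48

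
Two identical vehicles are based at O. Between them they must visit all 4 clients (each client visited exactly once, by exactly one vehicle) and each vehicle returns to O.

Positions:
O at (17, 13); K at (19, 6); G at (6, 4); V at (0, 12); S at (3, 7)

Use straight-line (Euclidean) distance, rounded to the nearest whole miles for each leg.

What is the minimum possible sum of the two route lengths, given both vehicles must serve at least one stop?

Try each way of splitting the stops between the two vehicles (each non-empty) and, for each split, find the best tour for each vehicle:
  {K} + {G, V, S}: 14 + 41 = 55
  {G} + {K, V, S}: 28 + 46 = 74
  {K, G} + {V, S}: 34 + 38 = 72
  {V} + {K, G, S}: 34 + 39 = 73
  {K, V} + {G, S}: 44 + 33 = 77
  {G, V} + {K, S}: 41 + 38 = 79
  … (7 splits in total)
Best: vehicle 1 O → K → O = 14; vehicle 2 O → G → S → V → O = 41; combined 55.

55 miles — the smallest possible combined total.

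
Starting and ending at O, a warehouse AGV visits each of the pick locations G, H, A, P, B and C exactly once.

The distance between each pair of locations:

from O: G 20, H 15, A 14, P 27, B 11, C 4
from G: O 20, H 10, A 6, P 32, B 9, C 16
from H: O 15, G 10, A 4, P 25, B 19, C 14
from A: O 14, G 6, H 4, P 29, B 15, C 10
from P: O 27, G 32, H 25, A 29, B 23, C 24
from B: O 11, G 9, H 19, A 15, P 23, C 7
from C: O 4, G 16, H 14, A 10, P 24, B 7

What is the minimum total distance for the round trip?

Shortest round trip = 82.

There are 360 distinct closed tours to check (reversals are equivalent).
O-G-H-A-P-B-C-O: 20+10+4+29+23+7+4 = 97
O-G-H-A-P-C-B-O: 20+10+4+29+24+7+11 = 105
O-G-H-A-B-P-C-O: 20+10+4+15+23+24+4 = 100
O-G-H-A-B-C-P-O: 20+10+4+15+7+24+27 = 107
O-G-H-A-C-P-B-O: 20+10+4+10+24+23+11 = 102
O-G-H-A-C-B-P-O: 20+10+4+10+7+23+27 = 101
O-G-H-P-A-B-C-O: 20+10+25+29+15+7+4 = 110
O-G-H-P-A-C-B-O: 20+10+25+29+10+7+11 = 112
… (352 more)
O-P-H-A-G-B-C-O: 27+25+4+6+9+7+4 = 82  ← best
The minimum is 82.
One optimal route: O → P → H → A → G → B → C → O (or its reverse).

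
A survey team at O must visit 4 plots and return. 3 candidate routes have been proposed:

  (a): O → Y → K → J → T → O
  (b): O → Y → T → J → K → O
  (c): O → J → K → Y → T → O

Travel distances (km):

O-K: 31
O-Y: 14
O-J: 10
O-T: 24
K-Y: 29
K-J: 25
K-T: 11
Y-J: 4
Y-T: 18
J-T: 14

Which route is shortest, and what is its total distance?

(a): 14 + 29 + 25 + 14 + 24 = 106
(b): 14 + 18 + 14 + 25 + 31 = 102
(c): 10 + 25 + 29 + 18 + 24 = 106

102 km — (b) is the shortest.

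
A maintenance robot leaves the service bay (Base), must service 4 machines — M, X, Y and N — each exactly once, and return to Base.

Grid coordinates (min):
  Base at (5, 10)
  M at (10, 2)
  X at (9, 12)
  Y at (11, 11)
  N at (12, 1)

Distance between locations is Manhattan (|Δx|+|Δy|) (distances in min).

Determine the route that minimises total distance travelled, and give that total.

36 min — the shortest possible round trip.

With 4 stops there are 4!/2 = 12 distinct round trips (a route and its reverse cost the same).
Base → M → X → Y → N → Base: 13+11+3+11+16 = 54
Base → M → X → N → Y → Base: 13+11+14+11+7 = 56
Base → M → Y → X → N → Base: 13+10+3+14+16 = 56
Base → M → Y → N → X → Base: 13+10+11+14+6 = 54
Base → M → N → X → Y → Base: 13+3+14+3+7 = 40
Base → M → N → Y → X → Base: 13+3+11+3+6 = 36
Base → X → M → Y → N → Base: 6+11+10+11+16 = 54
Base → X → M → N → Y → Base: 6+11+3+11+7 = 38
Base → X → Y → M → N → Base: 6+3+10+3+16 = 38
Base → X → N → M → Y → Base: 6+14+3+10+7 = 40
Base → Y → M → X → N → Base: 7+10+11+14+16 = 58
Base → Y → X → M → N → Base: 7+3+11+3+16 = 40
The minimum is 36.
One optimal route: Base → M → N → Y → X → Base (or its reverse).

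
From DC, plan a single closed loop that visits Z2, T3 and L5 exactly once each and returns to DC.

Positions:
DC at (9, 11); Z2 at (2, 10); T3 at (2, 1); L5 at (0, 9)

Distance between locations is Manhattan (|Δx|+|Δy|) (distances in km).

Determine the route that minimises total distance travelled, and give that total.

With 3 stops there are 3!/2 = 3 distinct round trips (a route and its reverse cost the same).
DC-Z2-T3-L5-DC: 8+9+10+11 = 38
DC-Z2-L5-T3-DC: 8+3+10+17 = 38
DC-T3-Z2-L5-DC: 17+9+3+11 = 40
The minimum is 38.
One optimal route: DC → Z2 → T3 → L5 → DC (or its reverse).

38 km — the shortest possible round trip.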